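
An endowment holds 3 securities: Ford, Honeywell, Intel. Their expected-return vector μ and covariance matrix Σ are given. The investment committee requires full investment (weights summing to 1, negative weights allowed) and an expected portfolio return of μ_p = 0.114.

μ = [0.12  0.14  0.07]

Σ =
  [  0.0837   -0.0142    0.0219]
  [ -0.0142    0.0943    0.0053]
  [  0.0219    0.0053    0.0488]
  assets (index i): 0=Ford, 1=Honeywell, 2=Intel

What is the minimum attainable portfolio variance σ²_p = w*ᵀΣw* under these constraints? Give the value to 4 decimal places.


x=Σ⁻¹μ = [1.5789  1.6919  0.5421]
y=Σ⁻¹𝟙 = [9.9931  11.2784  14.7823]
a=μᵀx=0.464282  b=𝟙ᵀx=3.812911  c=𝟙ᵀy=36.053805  D=ac−b²=2.200831
λ₁=(c·0.114−b)/D = (36.053805·0.114−3.812911)/2.200831 = 0.135050
λ₂=(a−b·0.114)/D = (0.464282−3.812911·0.114)/2.200831 = 0.013454
w* = 0.135050·x + 0.013454·y:
  w_0 = 0.135050·1.5789 + 0.013454·9.9931 = 0.3477  (Ford)
  w_1 = 0.135050·1.6919 + 0.013454·11.2784 = 0.3802  (Honeywell)
  w_2 = 0.135050·0.5421 + 0.013454·14.7823 = 0.2721  (Intel)
Σw_i=1.0000  μᵀw=0.1140
σ²=wᵀΣw=λ₁·μ_p+λ₂ = 0.135050·0.114 + 0.013454 = 0.028850 ≈ 0.0288

0.0288


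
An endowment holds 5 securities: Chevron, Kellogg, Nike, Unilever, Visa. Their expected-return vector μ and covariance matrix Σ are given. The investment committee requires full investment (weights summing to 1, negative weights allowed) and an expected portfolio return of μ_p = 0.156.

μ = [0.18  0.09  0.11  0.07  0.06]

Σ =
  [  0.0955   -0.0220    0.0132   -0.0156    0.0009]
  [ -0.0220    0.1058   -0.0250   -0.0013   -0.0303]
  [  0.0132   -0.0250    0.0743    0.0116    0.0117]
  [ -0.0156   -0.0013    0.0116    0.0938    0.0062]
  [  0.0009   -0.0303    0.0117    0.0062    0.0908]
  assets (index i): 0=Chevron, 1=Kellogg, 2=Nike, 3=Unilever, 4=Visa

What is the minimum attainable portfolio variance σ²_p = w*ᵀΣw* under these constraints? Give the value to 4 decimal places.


u=Σ⁻¹μ = [2.2799  1.9755  1.4332  0.9061  1.0509]
v=Σ⁻¹𝟙 = [14.8642  20.2119  13.5603  10.7362  15.1302]
a=μᵀu=0.872313  b=𝟙ᵀu=7.645608  c=𝟙ᵀv=74.502801  D=ac−b²=6.534428
λ₁=(c·0.156−b)/D = (74.502801·0.156−7.645608)/6.534428 = 0.608596
λ₂=(a−b·0.156)/D = (0.872313−7.645608·0.156)/6.534428 = -0.049033
w* = 0.608596·u + -0.049033·v:
  w_0 = 0.608596·2.2799 + -0.049033·14.8642 = 0.6587  (Chevron)
  w_1 = 0.608596·1.9755 + -0.049033·20.2119 = 0.2112  (Kellogg)
  w_2 = 0.608596·1.4332 + -0.049033·13.5603 = 0.2073  (Nike)
  w_3 = 0.608596·0.9061 + -0.049033·10.7362 = 0.0250  (Unilever)
  w_4 = 0.608596·1.0509 + -0.049033·15.1302 = -0.1023  (Visa)
Σw_i=1.0000  μᵀw=0.1560
σ²=wᵀΣw=λ₁·μ_p+λ₂ = 0.608596·0.156 + -0.049033 = 0.045908 ≈ 0.0459

0.0459


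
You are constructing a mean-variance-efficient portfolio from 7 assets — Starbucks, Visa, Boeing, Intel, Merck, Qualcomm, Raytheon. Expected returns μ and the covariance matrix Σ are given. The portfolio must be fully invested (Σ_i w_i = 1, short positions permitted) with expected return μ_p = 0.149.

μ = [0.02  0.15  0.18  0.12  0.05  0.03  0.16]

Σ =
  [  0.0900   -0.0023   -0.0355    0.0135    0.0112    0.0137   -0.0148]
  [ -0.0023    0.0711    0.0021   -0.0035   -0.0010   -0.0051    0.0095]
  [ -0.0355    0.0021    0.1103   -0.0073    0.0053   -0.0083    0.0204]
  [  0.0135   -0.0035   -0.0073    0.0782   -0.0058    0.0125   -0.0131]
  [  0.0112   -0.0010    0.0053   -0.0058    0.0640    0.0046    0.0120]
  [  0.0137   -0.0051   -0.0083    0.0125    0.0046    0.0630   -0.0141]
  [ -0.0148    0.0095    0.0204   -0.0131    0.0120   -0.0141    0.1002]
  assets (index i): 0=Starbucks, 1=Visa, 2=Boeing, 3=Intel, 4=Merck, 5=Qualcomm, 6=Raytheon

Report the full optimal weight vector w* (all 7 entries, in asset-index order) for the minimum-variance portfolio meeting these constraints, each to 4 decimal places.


0.0432  0.2837  0.2411  0.2593  -0.0210  -0.0086  0.2024

u=Σ⁻¹μ = [0.7753  2.0308  1.7247  1.8224  0.3823  0.6341  1.4493]
v=Σ⁻¹𝟙 = [12.5618  14.5612  12.3514  12.5664  10.7407  14.9991  10.4075]
a=μᵀu=1.119279  b=𝟙ᵀu=8.818837  c=𝟙ᵀv=88.188060  D=ac−b²=20.935153
λ₁=(c·0.149−b)/D = (88.188060·0.149−8.818837)/20.935153 = 0.206408
λ₂=(a−b·0.149)/D = (1.119279−8.818837·0.149)/20.935153 = -0.009301
w* = 0.206408·u + -0.009301·v:
  w_0 = 0.206408·0.7753 + -0.009301·12.5618 = 0.0432  (Starbucks)
  w_1 = 0.206408·2.0308 + -0.009301·14.5612 = 0.2837  (Visa)
  w_2 = 0.206408·1.7247 + -0.009301·12.3514 = 0.2411  (Boeing)
  w_3 = 0.206408·1.8224 + -0.009301·12.5664 = 0.2593  (Intel)
  w_4 = 0.206408·0.3823 + -0.009301·10.7407 = -0.0210  (Merck)
  w_5 = 0.206408·0.6341 + -0.009301·14.9991 = -0.0086  (Qualcomm)
  w_6 = 0.206408·1.4493 + -0.009301·10.4075 = 0.2024  (Raytheon)
Σw_i=1.0000  μᵀw=0.1490
σ²=wᵀΣw=λ₁·μ_p+λ₂ = 0.206408·0.149 + -0.009301 = 0.021453 ≈ 0.0215


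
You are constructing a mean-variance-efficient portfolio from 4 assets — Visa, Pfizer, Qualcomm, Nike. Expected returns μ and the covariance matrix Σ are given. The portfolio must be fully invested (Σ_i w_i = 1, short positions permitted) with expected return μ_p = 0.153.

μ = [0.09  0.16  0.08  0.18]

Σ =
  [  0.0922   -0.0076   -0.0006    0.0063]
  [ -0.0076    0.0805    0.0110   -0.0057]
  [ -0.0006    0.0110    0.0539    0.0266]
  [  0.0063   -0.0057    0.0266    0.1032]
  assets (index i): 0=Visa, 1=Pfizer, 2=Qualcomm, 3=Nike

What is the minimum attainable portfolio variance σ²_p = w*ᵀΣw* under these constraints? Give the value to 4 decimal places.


0.0303

p=Σ⁻¹μ = [1.0376  2.1845  0.1844  1.7540]
q=Σ⁻¹𝟙 = [11.5045  12.1637  13.0976  6.2835]
a=μᵀp=0.773372  b=𝟙ᵀp=5.160436  c=𝟙ᵀq=43.049316  D=ac−b²=6.663044
λ₁=(c·0.153−b)/D = (43.049316·0.153−5.160436)/6.663044 = 0.214033
λ₂=(a−b·0.153)/D = (0.773372−5.160436·0.153)/6.663044 = -0.002427
w* = 0.214033·p + -0.002427·q:
  w_0 = 0.214033·1.0376 + -0.002427·11.5045 = 0.1941  (Visa)
  w_1 = 0.214033·2.1845 + -0.002427·12.1637 = 0.4380  (Pfizer)
  w_2 = 0.214033·0.1844 + -0.002427·13.0976 = 0.0077  (Qualcomm)
  w_3 = 0.214033·1.7540 + -0.002427·6.2835 = 0.3602  (Nike)
Σw_i=1.0000  μᵀw=0.1530
σ²=wᵀΣw=λ₁·μ_p+λ₂ = 0.214033·0.153 + -0.002427 = 0.030320 ≈ 0.0303


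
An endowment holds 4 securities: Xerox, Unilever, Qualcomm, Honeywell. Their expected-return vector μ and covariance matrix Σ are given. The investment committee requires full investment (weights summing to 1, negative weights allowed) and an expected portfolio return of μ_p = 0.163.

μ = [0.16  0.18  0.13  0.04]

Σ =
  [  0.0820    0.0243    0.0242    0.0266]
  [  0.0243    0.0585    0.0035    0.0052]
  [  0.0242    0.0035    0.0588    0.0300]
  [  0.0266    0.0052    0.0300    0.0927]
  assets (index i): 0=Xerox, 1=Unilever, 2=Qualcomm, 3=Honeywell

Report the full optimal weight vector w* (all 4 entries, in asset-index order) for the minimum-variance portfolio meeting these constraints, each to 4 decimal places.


u=Σ⁻¹μ = [0.7393  2.7001  2.0497  -0.5954]
v=Σ⁻¹𝟙 = [2.4115  14.8821  12.4611  5.2280]
a=μᵀu=0.846953  b=𝟙ᵀu=4.893679  c=𝟙ᵀv=34.982684  D=ac−b²=5.680581
λ₁=(c·0.163−b)/D = (34.982684·0.163−4.893679)/5.680581 = 0.142327
λ₂=(a−b·0.163)/D = (0.846953−4.893679·0.163)/5.680581 = 0.008676
w* = 0.142327·u + 0.008676·v:
  w_0 = 0.142327·0.7393 + 0.008676·2.4115 = 0.1261  (Xerox)
  w_1 = 0.142327·2.7001 + 0.008676·14.8821 = 0.5134  (Unilever)
  w_2 = 0.142327·2.0497 + 0.008676·12.4611 = 0.3998  (Qualcomm)
  w_3 = 0.142327·-0.5954 + 0.008676·5.2280 = -0.0394  (Honeywell)
Σw_i=1.0000  μᵀw=0.1630
σ²=wᵀΣw=λ₁·μ_p+λ₂ = 0.142327·0.163 + 0.008676 = 0.031875 ≈ 0.0319

0.1261  0.5134  0.3998  -0.0394


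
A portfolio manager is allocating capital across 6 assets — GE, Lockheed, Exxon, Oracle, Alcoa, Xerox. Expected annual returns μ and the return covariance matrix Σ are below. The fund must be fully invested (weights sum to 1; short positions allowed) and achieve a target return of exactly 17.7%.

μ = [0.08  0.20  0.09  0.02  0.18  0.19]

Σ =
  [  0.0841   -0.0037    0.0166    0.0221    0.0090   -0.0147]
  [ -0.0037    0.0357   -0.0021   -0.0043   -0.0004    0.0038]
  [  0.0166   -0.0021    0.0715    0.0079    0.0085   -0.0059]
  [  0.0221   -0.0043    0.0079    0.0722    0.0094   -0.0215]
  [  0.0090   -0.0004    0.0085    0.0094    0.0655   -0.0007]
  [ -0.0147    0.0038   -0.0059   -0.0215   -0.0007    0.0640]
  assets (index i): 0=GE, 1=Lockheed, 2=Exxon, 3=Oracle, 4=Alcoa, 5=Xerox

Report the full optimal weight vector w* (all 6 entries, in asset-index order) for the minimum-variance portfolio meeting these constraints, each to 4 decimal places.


0.0692  0.4317  0.0582  0.0112  0.1970  0.2327

x=Σ⁻¹μ = [1.0859  5.5535  1.0634  0.8247  2.4116  3.2899]
y=Σ⁻¹𝟙 = [9.3511  29.3748  11.4482  16.9348  10.4903  22.8878]
a=μᵀx=2.368944  b=𝟙ᵀx=14.229035  c=𝟙ᵀy=100.487064  D=ac−b²=35.582788
λ₁=(c·0.177−b)/D = (100.487064·0.177−14.229035)/35.582788 = 0.099969
λ₂=(a−b·0.177)/D = (2.368944−14.229035·0.177)/35.582788 = -0.004204
w* = 0.099969·x + -0.004204·y:
  w_0 = 0.099969·1.0859 + -0.004204·9.3511 = 0.0692  (GE)
  w_1 = 0.099969·5.5535 + -0.004204·29.3748 = 0.4317  (Lockheed)
  w_2 = 0.099969·1.0634 + -0.004204·11.4482 = 0.0582  (Exxon)
  w_3 = 0.099969·0.8247 + -0.004204·16.9348 = 0.0112  (Oracle)
  w_4 = 0.099969·2.4116 + -0.004204·10.4903 = 0.1970  (Alcoa)
  w_5 = 0.099969·3.2899 + -0.004204·22.8878 = 0.2327  (Xerox)
Σw_i=1.0000  μᵀw=0.1770
σ²=wᵀΣw=λ₁·μ_p+λ₂ = 0.099969·0.177 + -0.004204 = 0.013490 ≈ 0.0135


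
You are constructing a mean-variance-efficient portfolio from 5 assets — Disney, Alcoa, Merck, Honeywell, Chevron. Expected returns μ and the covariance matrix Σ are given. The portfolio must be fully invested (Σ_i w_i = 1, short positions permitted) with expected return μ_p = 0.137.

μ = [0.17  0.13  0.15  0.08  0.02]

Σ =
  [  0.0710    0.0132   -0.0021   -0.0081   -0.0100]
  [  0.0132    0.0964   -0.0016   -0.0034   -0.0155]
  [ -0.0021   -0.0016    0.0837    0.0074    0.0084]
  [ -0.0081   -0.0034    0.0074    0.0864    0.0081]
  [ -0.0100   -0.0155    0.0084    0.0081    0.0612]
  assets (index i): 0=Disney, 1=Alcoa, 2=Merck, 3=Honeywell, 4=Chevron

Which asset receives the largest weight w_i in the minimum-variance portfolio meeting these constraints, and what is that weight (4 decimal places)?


x=Σ⁻¹μ = [2.4306  1.1848  1.7222  0.9914  0.6564]
y=Σ⁻¹𝟙 = [16.1263  11.7964  9.6863  10.9217  19.1875]
a=μᵀx=0.917998  b=𝟙ᵀx=6.985438  c=𝟙ᵀy=67.718231  D=ac−b²=13.368863
λ₁=(c·0.137−b)/D = (67.718231·0.137−6.985438)/13.368863 = 0.171440
λ₂=(a−b·0.137)/D = (0.917998−6.985438·0.137)/13.368863 = -0.002918
w* = 0.171440·x + -0.002918·y:
  w_0 = 0.171440·2.4306 + -0.002918·16.1263 = 0.3696  (Disney)
  w_1 = 0.171440·1.1848 + -0.002918·11.7964 = 0.1687  (Alcoa)
  w_2 = 0.171440·1.7222 + -0.002918·9.6863 = 0.2670  (Merck)
  w_3 = 0.171440·0.9914 + -0.002918·10.9217 = 0.1381  (Honeywell)
  w_4 = 0.171440·0.6564 + -0.002918·19.1875 = 0.0566  (Chevron)
Σw_i=1.0000  μᵀw=0.1370
σ²=wᵀΣw=λ₁·μ_p+λ₂ = 0.171440·0.137 + -0.002918 = 0.020570 ≈ 0.0206

Disney (0.3696)


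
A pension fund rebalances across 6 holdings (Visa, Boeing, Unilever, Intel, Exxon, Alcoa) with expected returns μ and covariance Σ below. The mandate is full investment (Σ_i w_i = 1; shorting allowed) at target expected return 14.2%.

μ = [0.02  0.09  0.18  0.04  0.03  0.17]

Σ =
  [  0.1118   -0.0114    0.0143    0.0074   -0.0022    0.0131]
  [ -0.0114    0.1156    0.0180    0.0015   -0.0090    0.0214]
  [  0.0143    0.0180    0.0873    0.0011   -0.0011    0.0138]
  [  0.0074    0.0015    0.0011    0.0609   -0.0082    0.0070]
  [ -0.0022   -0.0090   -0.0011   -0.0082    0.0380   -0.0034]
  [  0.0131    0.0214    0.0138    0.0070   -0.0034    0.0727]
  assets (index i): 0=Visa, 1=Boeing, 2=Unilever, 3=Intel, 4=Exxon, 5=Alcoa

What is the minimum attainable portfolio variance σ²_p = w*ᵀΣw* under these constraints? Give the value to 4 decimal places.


0.0278

g=Σ⁻¹μ = [-0.2760  0.1916  1.7594  0.5825  1.1741  1.9966]
h=Σ⁻¹𝟙 = [7.4194  9.1433  7.2603  18.7936  33.9034  8.1247]
a=μᵀg=0.726356  b=𝟙ᵀg=5.428178  c=𝟙ᵀh=84.644751  D=ac−b²=32.017138
λ₁=(c·0.142−b)/D = (84.644751·0.142−5.428178)/32.017138 = 0.205870
λ₂=(a−b·0.142)/D = (0.726356−5.428178·0.142)/32.017138 = -0.001388
w* = 0.205870·g + -0.001388·h:
  w_0 = 0.205870·-0.2760 + -0.001388·7.4194 = -0.0671  (Visa)
  w_1 = 0.205870·0.1916 + -0.001388·9.1433 = 0.0268  (Boeing)
  w_2 = 0.205870·1.7594 + -0.001388·7.2603 = 0.3521  (Unilever)
  w_3 = 0.205870·0.5825 + -0.001388·18.7936 = 0.0938  (Intel)
  w_4 = 0.205870·1.1741 + -0.001388·33.9034 = 0.1947  (Exxon)
  w_5 = 0.205870·1.9966 + -0.001388·8.1247 = 0.3998  (Alcoa)
Σw_i=1.0000  μᵀw=0.1420
σ²=wᵀΣw=λ₁·μ_p+λ₂ = 0.205870·0.142 + -0.001388 = 0.027845 ≈ 0.0278


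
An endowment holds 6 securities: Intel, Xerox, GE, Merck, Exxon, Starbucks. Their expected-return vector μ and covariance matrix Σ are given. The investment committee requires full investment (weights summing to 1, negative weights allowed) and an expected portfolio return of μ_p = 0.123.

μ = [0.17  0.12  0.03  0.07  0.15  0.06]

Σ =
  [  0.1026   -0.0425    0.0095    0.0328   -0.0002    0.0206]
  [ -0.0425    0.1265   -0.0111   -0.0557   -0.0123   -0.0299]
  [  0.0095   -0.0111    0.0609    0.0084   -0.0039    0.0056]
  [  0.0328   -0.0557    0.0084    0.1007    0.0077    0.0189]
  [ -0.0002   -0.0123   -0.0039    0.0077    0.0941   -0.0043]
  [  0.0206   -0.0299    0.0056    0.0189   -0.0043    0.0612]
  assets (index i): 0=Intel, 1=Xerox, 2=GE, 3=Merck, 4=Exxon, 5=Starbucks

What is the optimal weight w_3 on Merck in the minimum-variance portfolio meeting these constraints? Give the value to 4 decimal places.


0.1015

p=Σ⁻¹μ = [2.1177  2.6677  0.5065  1.0384  1.9445  1.3405]
q=Σ⁻¹𝟙 = [10.0328  25.2488  16.5297  14.3253  14.3925  20.3732]
a=μᵀp=1.140131  b=𝟙ᵀp=9.615363  c=𝟙ᵀq=100.902325  D=ac−b²=22.586661
λ₁=(c·0.123−b)/D = (100.902325·0.123−9.615363)/22.586661 = 0.123773
λ₂=(a−b·0.123)/D = (1.140131−9.615363·0.123)/22.586661 = -0.001884
w* = 0.123773·p + -0.001884·q:
  w_0 = 0.123773·2.1177 + -0.001884·10.0328 = 0.2432  (Intel)
  w_1 = 0.123773·2.6677 + -0.001884·25.2488 = 0.2826  (Xerox)
  w_2 = 0.123773·0.5065 + -0.001884·16.5297 = 0.0315  (GE)
  w_3 = 0.123773·1.0384 + -0.001884·14.3253 = 0.1015  (Merck)
  w_4 = 0.123773·1.9445 + -0.001884·14.3925 = 0.2136  (Exxon)
  w_5 = 0.123773·1.3405 + -0.001884·20.3732 = 0.1275  (Starbucks)
Σw_i=1.0000  μᵀw=0.1230
σ²=wᵀΣw=λ₁·μ_p+λ₂ = 0.123773·0.123 + -0.001884 = 0.013340 ≈ 0.0133


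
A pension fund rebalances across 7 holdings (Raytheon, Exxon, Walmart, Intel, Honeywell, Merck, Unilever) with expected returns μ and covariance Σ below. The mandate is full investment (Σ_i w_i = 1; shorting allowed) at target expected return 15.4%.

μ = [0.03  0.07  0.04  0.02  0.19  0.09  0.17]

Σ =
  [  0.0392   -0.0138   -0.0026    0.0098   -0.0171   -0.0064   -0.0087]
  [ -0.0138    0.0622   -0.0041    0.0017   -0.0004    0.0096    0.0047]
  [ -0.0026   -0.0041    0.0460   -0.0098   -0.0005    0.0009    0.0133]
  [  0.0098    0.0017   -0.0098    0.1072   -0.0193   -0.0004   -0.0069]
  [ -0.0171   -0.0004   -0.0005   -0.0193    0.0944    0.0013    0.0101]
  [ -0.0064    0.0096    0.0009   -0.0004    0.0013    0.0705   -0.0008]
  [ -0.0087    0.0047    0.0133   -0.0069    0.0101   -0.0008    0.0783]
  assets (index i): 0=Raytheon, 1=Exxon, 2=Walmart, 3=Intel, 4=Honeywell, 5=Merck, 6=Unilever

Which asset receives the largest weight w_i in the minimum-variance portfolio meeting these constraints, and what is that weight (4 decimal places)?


g=Σ⁻¹μ = [2.9170  1.4621  0.6895  0.5322  2.4236  1.3150  2.0381]
h=Σ⁻¹𝟙 = [46.7278  24.9296  25.9067  11.4212  20.3014  14.5117  10.6025]
a=μᵀg=1.153379  b=𝟙ᵀg=11.377333  c=𝟙ᵀh=154.400813  D=ac−b²=48.638950
λ₁=(c·0.154−b)/D = (154.400813·0.154−11.377333)/48.638950 = 0.254948
λ₂=(a−b·0.154)/D = (1.153379−11.377333·0.154)/48.638950 = -0.012310
w* = 0.254948·g + -0.012310·h:
  w_0 = 0.254948·2.9170 + -0.012310·46.7278 = 0.1685  (Raytheon)
  w_1 = 0.254948·1.4621 + -0.012310·24.9296 = 0.0659  (Exxon)
  w_2 = 0.254948·0.6895 + -0.012310·25.9067 = -0.1431  (Walmart)
  w_3 = 0.254948·0.5322 + -0.012310·11.4212 = -0.0049  (Intel)
  w_4 = 0.254948·2.4236 + -0.012310·20.3014 = 0.3680  (Honeywell)
  w_5 = 0.254948·1.3150 + -0.012310·14.5117 = 0.1566  (Merck)
  w_6 = 0.254948·2.0381 + -0.012310·10.6025 = 0.3891  (Unilever)
Σw_i=1.0000  μᵀw=0.1540
σ²=wᵀΣw=λ₁·μ_p+λ₂ = 0.254948·0.154 + -0.012310 = 0.026952 ≈ 0.0270

Unilever (0.3891)


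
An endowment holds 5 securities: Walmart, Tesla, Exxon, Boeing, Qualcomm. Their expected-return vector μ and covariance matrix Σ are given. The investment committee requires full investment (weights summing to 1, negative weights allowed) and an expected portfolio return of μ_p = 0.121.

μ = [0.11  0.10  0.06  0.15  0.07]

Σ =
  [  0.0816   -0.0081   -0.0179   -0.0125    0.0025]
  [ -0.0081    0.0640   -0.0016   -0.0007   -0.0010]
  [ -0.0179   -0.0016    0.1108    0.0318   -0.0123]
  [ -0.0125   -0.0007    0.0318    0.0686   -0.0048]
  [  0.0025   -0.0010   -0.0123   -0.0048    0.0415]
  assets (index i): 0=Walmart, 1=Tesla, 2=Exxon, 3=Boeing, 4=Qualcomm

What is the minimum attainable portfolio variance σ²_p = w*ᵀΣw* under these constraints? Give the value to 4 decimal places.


x=Σ⁻¹μ = [1.9430  1.8771  0.3824  2.5239  2.0202]
y=Σ⁻¹𝟙 = [17.9602  18.7830  11.0839  14.8960  28.4751]
a=μᵀx=0.944382  b=𝟙ᵀx=8.746614  c=𝟙ᵀy=91.198183  D=ac−b²=9.622666
λ₁=(c·0.121−b)/D = (91.198183·0.121−8.746614)/9.622666 = 0.237810
λ₂=(a−b·0.121)/D = (0.944382−8.746614·0.121)/9.622666 = -0.011843
w* = 0.237810·x + -0.011843·y:
  w_0 = 0.237810·1.9430 + -0.011843·17.9602 = 0.2494  (Walmart)
  w_1 = 0.237810·1.8771 + -0.011843·18.7830 = 0.2240  (Tesla)
  w_2 = 0.237810·0.3824 + -0.011843·11.0839 = -0.0403  (Exxon)
  w_3 = 0.237810·2.5239 + -0.011843·14.8960 = 0.4238  (Boeing)
  w_4 = 0.237810·2.0202 + -0.011843·28.4751 = 0.1432  (Qualcomm)
Σw_i=1.0000  μᵀw=0.1210
σ²=wᵀΣw=λ₁·μ_p+λ₂ = 0.237810·0.121 + -0.011843 = 0.016932 ≈ 0.0169

0.0169


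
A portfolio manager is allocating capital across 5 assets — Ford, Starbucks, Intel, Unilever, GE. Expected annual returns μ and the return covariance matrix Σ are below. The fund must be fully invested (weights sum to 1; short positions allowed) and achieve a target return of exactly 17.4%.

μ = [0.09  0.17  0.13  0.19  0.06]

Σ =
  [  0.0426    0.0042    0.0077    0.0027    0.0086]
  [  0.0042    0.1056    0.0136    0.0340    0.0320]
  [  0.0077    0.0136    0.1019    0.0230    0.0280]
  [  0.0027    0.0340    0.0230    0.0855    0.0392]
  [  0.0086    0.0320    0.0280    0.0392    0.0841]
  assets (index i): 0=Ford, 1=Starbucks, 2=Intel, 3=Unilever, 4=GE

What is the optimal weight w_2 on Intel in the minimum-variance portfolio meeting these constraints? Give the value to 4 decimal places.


0.1833

p=Σ⁻¹μ = [1.9514  1.1196  0.8352  2.0067  -1.1256]
q=Σ⁻¹𝟙 = [20.9864  5.0000  5.2892  6.1478  3.2155]
a=μᵀp=0.788286  b=𝟙ᵀp=4.787388  c=𝟙ᵀq=40.638937  D=ac−b²=9.116007
λ₁=(c·0.174−b)/D = (40.638937·0.174−4.787388)/9.116007 = 0.250525
λ₂=(a−b·0.174)/D = (0.788286−4.787388·0.174)/9.116007 = -0.004906
w* = 0.250525·p + -0.004906·q:
  w_0 = 0.250525·1.9514 + -0.004906·20.9864 = 0.3859  (Ford)
  w_1 = 0.250525·1.1196 + -0.004906·5.0000 = 0.2560  (Starbucks)
  w_2 = 0.250525·0.8352 + -0.004906·5.2892 = 0.1833  (Intel)
  w_3 = 0.250525·2.0067 + -0.004906·6.1478 = 0.4726  (Unilever)
  w_4 = 0.250525·-1.1256 + -0.004906·3.2155 = -0.2978  (GE)
Σw_i=1.0000  μᵀw=0.1740
σ²=wᵀΣw=λ₁·μ_p+λ₂ = 0.250525·0.174 + -0.004906 = 0.038686 ≈ 0.0387


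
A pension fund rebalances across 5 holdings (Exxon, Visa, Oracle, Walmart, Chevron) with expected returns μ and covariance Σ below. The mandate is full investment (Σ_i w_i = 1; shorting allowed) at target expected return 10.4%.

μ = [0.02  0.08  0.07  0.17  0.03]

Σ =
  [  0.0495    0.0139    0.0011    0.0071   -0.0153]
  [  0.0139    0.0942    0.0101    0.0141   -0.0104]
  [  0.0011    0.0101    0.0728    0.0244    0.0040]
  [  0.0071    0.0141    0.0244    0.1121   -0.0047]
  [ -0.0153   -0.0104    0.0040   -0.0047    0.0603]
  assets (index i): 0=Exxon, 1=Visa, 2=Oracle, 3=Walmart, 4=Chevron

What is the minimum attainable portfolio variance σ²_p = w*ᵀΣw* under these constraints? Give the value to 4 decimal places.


0.0320

u=Σ⁻¹μ = [0.2500  0.6514  0.3665  1.3707  0.7558]
v=Σ⁻¹𝟙 = [24.4179  7.8678  9.1510  5.3968  23.9499]
a=μᵀu=0.338448  b=𝟙ᵀu=3.394303  c=𝟙ᵀv=70.783478  D=ac−b²=12.435261
λ₁=(c·0.104−b)/D = (70.783478·0.104−3.394303)/12.435261 = 0.319027
λ₂=(a−b·0.104)/D = (0.338448−3.394303·0.104)/12.435261 = -0.001171
w* = 0.319027·u + -0.001171·v:
  w_0 = 0.319027·0.2500 + -0.001171·24.4179 = 0.0512  (Exxon)
  w_1 = 0.319027·0.6514 + -0.001171·7.8678 = 0.1986  (Visa)
  w_2 = 0.319027·0.3665 + -0.001171·9.1510 = 0.1062  (Oracle)
  w_3 = 0.319027·1.3707 + -0.001171·5.3968 = 0.4310  (Walmart)
  w_4 = 0.319027·0.7558 + -0.001171·23.9499 = 0.2131  (Chevron)
Σw_i=1.0000  μᵀw=0.1040
σ²=wᵀΣw=λ₁·μ_p+λ₂ = 0.319027·0.104 + -0.001171 = 0.032008 ≈ 0.0320


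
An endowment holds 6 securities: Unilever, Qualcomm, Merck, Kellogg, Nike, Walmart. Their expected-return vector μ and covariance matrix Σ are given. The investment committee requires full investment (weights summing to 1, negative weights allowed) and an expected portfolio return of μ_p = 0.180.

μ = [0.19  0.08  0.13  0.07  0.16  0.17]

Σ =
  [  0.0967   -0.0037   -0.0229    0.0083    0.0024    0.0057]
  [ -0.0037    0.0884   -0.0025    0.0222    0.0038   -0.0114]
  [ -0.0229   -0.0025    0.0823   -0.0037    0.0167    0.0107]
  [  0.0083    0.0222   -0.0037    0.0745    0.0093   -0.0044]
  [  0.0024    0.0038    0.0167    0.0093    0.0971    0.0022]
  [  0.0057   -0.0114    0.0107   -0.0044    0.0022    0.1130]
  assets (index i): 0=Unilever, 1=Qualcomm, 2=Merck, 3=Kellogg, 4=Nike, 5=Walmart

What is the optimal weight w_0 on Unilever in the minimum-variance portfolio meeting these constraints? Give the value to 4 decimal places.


0.4428

u=Σ⁻¹μ = [2.3085  1.0766  1.8658  0.3869  1.1609  1.3124]
v=Σ⁻¹𝟙 = [12.6678  10.7159  14.1201  9.2464  6.0664  8.1965]
a=μᵀu=1.203229  b=𝟙ᵀu=8.111044  c=𝟙ᵀv=61.013108  D=ac−b²=7.623704
λ₁=(c·0.180−b)/D = (61.013108·0.180−8.111044)/7.623704 = 0.376630
λ₂=(a−b·0.180)/D = (1.203229−8.111044·0.180)/7.623704 = -0.033679
w* = 0.376630·u + -0.033679·v:
  w_0 = 0.376630·2.3085 + -0.033679·12.6678 = 0.4428  (Unilever)
  w_1 = 0.376630·1.0766 + -0.033679·10.7159 = 0.0446  (Qualcomm)
  w_2 = 0.376630·1.8658 + -0.033679·14.1201 = 0.2272  (Merck)
  w_3 = 0.376630·0.3869 + -0.033679·9.2464 = -0.1657  (Kellogg)
  w_4 = 0.376630·1.1609 + -0.033679·6.0664 = 0.2329  (Nike)
  w_5 = 0.376630·1.3124 + -0.033679·8.1965 = 0.2182  (Walmart)
Σw_i=1.0000  μᵀw=0.1800
σ²=wᵀΣw=λ₁·μ_p+λ₂ = 0.376630·0.180 + -0.033679 = 0.034114 ≈ 0.0341


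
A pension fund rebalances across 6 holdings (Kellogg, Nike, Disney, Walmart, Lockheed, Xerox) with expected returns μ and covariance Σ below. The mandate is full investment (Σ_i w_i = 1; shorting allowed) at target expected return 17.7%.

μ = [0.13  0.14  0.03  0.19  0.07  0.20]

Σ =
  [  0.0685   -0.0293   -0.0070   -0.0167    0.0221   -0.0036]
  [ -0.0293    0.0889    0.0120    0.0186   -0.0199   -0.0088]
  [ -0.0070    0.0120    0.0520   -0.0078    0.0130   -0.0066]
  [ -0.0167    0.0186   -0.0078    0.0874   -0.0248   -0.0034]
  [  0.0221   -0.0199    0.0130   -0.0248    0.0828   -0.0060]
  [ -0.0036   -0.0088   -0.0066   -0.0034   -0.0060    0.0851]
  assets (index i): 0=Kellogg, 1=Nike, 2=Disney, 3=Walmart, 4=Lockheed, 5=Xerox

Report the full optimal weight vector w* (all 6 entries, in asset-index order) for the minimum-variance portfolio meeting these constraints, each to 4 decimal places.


0.2699  0.2251  -0.1324  0.2573  0.0810  0.2990

p=Σ⁻¹μ = [3.5041  2.6400  0.8895  2.9049  1.4969  3.0620]
q=Σ⁻¹𝟙 = [25.5067  17.7130  20.3591  18.8248  13.2675  17.9281]
a=μᵀp=2.120942  b=𝟙ᵀp=14.497513  c=𝟙ᵀq=113.599130  D=ac−b²=30.759264
λ₁=(c·0.177−b)/D = (113.599130·0.177−14.497513)/30.759264 = 0.182369
λ₂=(a−b·0.177)/D = (2.120942−14.497513·0.177)/30.759264 = -0.014471
w* = 0.182369·p + -0.014471·q:
  w_0 = 0.182369·3.5041 + -0.014471·25.5067 = 0.2699  (Kellogg)
  w_1 = 0.182369·2.6400 + -0.014471·17.7130 = 0.2251  (Nike)
  w_2 = 0.182369·0.8895 + -0.014471·20.3591 = -0.1324  (Disney)
  w_3 = 0.182369·2.9049 + -0.014471·18.8248 = 0.2573  (Walmart)
  w_4 = 0.182369·1.4969 + -0.014471·13.2675 = 0.0810  (Lockheed)
  w_5 = 0.182369·3.0620 + -0.014471·17.9281 = 0.2990  (Xerox)
Σw_i=1.0000  μᵀw=0.1770
σ²=wᵀΣw=λ₁·μ_p+λ₂ = 0.182369·0.177 + -0.014471 = 0.017808 ≈ 0.0178


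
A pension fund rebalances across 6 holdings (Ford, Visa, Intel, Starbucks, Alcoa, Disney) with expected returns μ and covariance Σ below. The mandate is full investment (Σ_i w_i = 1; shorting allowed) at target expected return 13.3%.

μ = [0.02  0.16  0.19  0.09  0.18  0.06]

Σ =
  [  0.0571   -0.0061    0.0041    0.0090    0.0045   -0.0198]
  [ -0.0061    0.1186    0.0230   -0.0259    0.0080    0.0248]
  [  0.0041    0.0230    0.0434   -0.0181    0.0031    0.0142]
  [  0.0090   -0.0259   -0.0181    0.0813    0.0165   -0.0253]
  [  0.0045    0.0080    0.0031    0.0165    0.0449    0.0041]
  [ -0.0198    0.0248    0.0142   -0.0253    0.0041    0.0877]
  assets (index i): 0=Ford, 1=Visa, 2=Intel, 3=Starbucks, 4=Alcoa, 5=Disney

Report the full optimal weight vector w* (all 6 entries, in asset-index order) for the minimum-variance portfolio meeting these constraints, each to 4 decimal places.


x=Σ⁻¹μ = [-0.4137  0.6147  4.6101  1.7891  2.9607  0.0482]
y=Σ⁻¹𝟙 = [18.2852  5.7411  20.6654  19.7445  9.2888  15.8229]
a=μᵀx=1.662832  b=𝟙ᵀx=9.609077  c=𝟙ᵀy=89.547982  D=ac−b²=56.568891
λ₁=(c·0.133−b)/D = (89.547982·0.133−9.609077)/56.568891 = 0.040673
λ₂=(a−b·0.133)/D = (1.662832−9.609077·0.133)/56.568891 = 0.006803
w* = 0.040673·x + 0.006803·y:
  w_0 = 0.040673·-0.4137 + 0.006803·18.2852 = 0.1076  (Ford)
  w_1 = 0.040673·0.6147 + 0.006803·5.7411 = 0.0641  (Visa)
  w_2 = 0.040673·4.6101 + 0.006803·20.6654 = 0.3281  (Intel)
  w_3 = 0.040673·1.7891 + 0.006803·19.7445 = 0.2071  (Starbucks)
  w_4 = 0.040673·2.9607 + 0.006803·9.2888 = 0.1836  (Alcoa)
  w_5 = 0.040673·0.0482 + 0.006803·15.8229 = 0.1096  (Disney)
Σw_i=1.0000  μᵀw=0.1330
σ²=wᵀΣw=λ₁·μ_p+λ₂ = 0.040673·0.133 + 0.006803 = 0.012212 ≈ 0.0122

0.1076  0.0641  0.3281  0.2071  0.1836  0.1096


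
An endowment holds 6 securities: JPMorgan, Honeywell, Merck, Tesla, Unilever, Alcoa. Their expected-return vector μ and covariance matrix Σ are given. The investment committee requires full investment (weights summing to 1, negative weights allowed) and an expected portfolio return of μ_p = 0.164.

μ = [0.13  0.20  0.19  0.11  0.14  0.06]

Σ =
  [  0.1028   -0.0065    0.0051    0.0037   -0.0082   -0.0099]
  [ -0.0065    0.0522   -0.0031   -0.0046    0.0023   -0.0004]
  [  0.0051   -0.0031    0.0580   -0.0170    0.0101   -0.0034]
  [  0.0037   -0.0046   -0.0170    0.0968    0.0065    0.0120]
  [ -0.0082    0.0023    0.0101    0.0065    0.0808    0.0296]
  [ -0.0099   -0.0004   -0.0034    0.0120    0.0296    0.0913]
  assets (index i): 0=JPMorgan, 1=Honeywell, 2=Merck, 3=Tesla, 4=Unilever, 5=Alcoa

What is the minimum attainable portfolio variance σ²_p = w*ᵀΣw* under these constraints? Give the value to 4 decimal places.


x=Σ⁻¹μ = [1.4041  4.3522  3.7763  1.8360  0.9815  0.4096]
y=Σ⁻¹𝟙 = [11.0244  22.7451  20.8856  13.1025  5.7215  9.4487]
a=μᵀx=2.134408  b=𝟙ᵀx=12.759660  c=𝟙ᵀy=82.927745  D=ac−b²=14.192748
λ₁=(c·0.164−b)/D = (82.927745·0.164−12.759660)/14.192748 = 0.059220
λ₂=(a−b·0.164)/D = (2.134408−12.759660·0.164)/14.192748 = 0.002947
w* = 0.059220·x + 0.002947·y:
  w_0 = 0.059220·1.4041 + 0.002947·11.0244 = 0.1156  (JPMorgan)
  w_1 = 0.059220·4.3522 + 0.002947·22.7451 = 0.3248  (Honeywell)
  w_2 = 0.059220·3.7763 + 0.002947·20.8856 = 0.2852  (Merck)
  w_3 = 0.059220·1.8360 + 0.002947·13.1025 = 0.1473  (Tesla)
  w_4 = 0.059220·0.9815 + 0.002947·5.7215 = 0.0750  (Unilever)
  w_5 = 0.059220·0.4096 + 0.002947·9.4487 = 0.0521  (Alcoa)
Σw_i=1.0000  μᵀw=0.1640
σ²=wᵀΣw=λ₁·μ_p+λ₂ = 0.059220·0.164 + 0.002947 = 0.012659 ≈ 0.0127

0.0127


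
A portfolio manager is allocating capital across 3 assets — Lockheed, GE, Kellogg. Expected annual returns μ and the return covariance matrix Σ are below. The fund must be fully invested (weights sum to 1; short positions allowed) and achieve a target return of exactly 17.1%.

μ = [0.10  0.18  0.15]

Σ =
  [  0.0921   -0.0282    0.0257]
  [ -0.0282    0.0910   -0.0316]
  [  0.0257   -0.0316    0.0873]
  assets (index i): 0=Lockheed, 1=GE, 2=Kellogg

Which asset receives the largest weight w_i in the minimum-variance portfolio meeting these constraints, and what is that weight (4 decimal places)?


GE (0.5892)

u=Σ⁻¹μ = [1.3928  3.2757  2.4939]
v=Σ⁻¹𝟙 = [12.8565  20.1721  14.9717]
a=μᵀu=1.102982  b=𝟙ᵀu=7.162364  c=𝟙ᵀv=48.000172  D=ac−b²=1.643862
λ₁=(c·0.171−b)/D = (48.000172·0.171−7.162364)/1.643862 = 0.636103
λ₂=(a−b·0.171)/D = (1.102982−7.162364·0.171)/1.643862 = -0.074083
w* = 0.636103·u + -0.074083·v:
  w_0 = 0.636103·1.3928 + -0.074083·12.8565 = -0.0665  (Lockheed)
  w_1 = 0.636103·3.2757 + -0.074083·20.1721 = 0.5892  (GE)
  w_2 = 0.636103·2.4939 + -0.074083·14.9717 = 0.4772  (Kellogg)
Σw_i=1.0000  μᵀw=0.1710
σ²=wᵀΣw=λ₁·μ_p+λ₂ = 0.636103·0.171 + -0.074083 = 0.034691 ≈ 0.0347


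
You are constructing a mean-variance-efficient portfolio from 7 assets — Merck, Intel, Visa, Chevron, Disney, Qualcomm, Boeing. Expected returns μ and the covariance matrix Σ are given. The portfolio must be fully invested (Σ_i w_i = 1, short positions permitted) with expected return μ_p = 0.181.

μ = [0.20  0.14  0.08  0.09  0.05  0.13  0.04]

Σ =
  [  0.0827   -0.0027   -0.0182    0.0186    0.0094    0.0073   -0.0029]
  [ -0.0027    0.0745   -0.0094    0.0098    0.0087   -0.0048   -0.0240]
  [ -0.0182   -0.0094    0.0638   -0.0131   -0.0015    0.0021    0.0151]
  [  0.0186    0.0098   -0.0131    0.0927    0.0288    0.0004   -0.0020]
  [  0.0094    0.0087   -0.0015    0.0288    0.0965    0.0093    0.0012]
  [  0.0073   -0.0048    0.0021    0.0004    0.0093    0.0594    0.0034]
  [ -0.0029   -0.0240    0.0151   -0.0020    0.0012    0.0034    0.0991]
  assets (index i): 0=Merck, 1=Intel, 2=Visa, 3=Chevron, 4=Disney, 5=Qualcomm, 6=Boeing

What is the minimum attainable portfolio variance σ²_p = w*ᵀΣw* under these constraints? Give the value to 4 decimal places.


x=Σ⁻¹μ = [2.7667  2.5876  2.3019  0.5736  -0.3199  1.9820  0.7080]
y=Σ⁻¹𝟙 = [14.3311  19.8711  21.1357  7.8698  3.5979  14.6455  11.7149]
a=μᵀx=1.421342  b=𝟙ᵀx=10.599721  c=𝟙ᵀy=93.166024  D=ac−b²=20.066688
λ₁=(c·0.181−b)/D = (93.166024·0.181−10.599721)/20.066688 = 0.312126
λ₂=(a−b·0.181)/D = (1.421342−10.599721·0.181)/20.066688 = -0.024778
w* = 0.312126·x + -0.024778·y:
  w_0 = 0.312126·2.7667 + -0.024778·14.3311 = 0.5085  (Merck)
  w_1 = 0.312126·2.5876 + -0.024778·19.8711 = 0.3153  (Intel)
  w_2 = 0.312126·2.3019 + -0.024778·21.1357 = 0.1948  (Visa)
  w_3 = 0.312126·0.5736 + -0.024778·7.8698 = -0.0160  (Chevron)
  w_4 = 0.312126·-0.3199 + -0.024778·3.5979 = -0.1890  (Disney)
  w_5 = 0.312126·1.9820 + -0.024778·14.6455 = 0.2557  (Qualcomm)
  w_6 = 0.312126·0.7080 + -0.024778·11.7149 = -0.0693  (Boeing)
Σw_i=1.0000  μᵀw=0.1810
σ²=wᵀΣw=λ₁·μ_p+λ₂ = 0.312126·0.181 + -0.024778 = 0.031717 ≈ 0.0317

0.0317


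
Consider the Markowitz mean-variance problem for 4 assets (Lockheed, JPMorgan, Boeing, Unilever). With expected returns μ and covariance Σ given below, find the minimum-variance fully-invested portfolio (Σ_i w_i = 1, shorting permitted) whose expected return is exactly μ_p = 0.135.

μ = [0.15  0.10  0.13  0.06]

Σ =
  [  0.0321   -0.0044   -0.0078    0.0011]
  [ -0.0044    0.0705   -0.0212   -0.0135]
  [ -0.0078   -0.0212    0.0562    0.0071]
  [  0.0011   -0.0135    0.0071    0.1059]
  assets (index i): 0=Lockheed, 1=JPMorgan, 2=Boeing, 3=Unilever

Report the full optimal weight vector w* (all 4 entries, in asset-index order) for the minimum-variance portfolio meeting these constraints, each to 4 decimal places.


x=Σ⁻¹μ = [6.1364  3.2135  4.2982  0.6243]
y=Σ⁻¹𝟙 = [42.8478  28.8765  33.3137  10.4454]
a=μᵀx=1.838025  b=𝟙ᵀx=14.272334  c=𝟙ᵀy=115.483506  D=ac−b²=8.562084
λ₁=(c·0.135−b)/D = (115.483506·0.135−14.272334)/8.562084 = 0.153927
λ₂=(a−b·0.135)/D = (1.838025−14.272334·0.135)/8.562084 = -0.010364
w* = 0.153927·x + -0.010364·y:
  w_0 = 0.153927·6.1364 + -0.010364·42.8478 = 0.5005  (Lockheed)
  w_1 = 0.153927·3.2135 + -0.010364·28.8765 = 0.1954  (JPMorgan)
  w_2 = 0.153927·4.2982 + -0.010364·33.3137 = 0.3163  (Boeing)
  w_3 = 0.153927·0.6243 + -0.010364·10.4454 = -0.0122  (Unilever)
Σw_i=1.0000  μᵀw=0.1350
σ²=wᵀΣw=λ₁·μ_p+λ₂ = 0.153927·0.135 + -0.010364 = 0.010416 ≈ 0.0104

0.5005  0.1954  0.3163  -0.0122


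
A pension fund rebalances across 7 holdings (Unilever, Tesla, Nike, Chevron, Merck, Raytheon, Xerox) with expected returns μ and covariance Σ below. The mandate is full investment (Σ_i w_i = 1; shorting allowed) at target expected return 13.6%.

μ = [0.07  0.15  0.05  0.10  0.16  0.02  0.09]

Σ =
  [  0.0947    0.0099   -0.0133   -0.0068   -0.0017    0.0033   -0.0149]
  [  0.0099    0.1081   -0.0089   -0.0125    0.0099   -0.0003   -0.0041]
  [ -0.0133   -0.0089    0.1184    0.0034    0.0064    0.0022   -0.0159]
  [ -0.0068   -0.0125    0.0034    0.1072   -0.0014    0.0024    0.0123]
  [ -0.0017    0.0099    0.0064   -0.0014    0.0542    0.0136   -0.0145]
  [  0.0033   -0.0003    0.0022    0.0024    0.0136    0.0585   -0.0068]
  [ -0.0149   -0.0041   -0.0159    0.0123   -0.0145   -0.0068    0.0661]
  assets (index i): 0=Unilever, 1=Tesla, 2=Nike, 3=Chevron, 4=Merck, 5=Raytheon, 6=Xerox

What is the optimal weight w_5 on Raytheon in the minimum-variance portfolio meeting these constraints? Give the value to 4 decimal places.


u=Σ⁻¹μ = [1.2447  1.2197  0.7784  0.8986  3.4331  -0.3004  2.4600]
v=Σ⁻¹𝟙 = [16.0715  9.0110  12.9691  7.8664  19.6205  13.9662  26.7070]
a=μᵀu=1.163542  b=𝟙ᵀu=9.734003  c=𝟙ᵀv=106.211887  D=ac−b²=28.831178
λ₁=(c·0.136−b)/D = (106.211887·0.136−9.734003)/28.831178 = 0.163393
λ₂=(a−b·0.136)/D = (1.163542−9.734003·0.136)/28.831178 = -0.005559
w* = 0.163393·u + -0.005559·v:
  w_0 = 0.163393·1.2447 + -0.005559·16.0715 = 0.1140  (Unilever)
  w_1 = 0.163393·1.2197 + -0.005559·9.0110 = 0.1492  (Tesla)
  w_2 = 0.163393·0.7784 + -0.005559·12.9691 = 0.0551  (Nike)
  w_3 = 0.163393·0.8986 + -0.005559·7.8664 = 0.1031  (Chevron)
  w_4 = 0.163393·3.4331 + -0.005559·19.6205 = 0.4519  (Merck)
  w_5 = 0.163393·-0.3004 + -0.005559·13.9662 = -0.1267  (Raytheon)
  w_6 = 0.163393·2.4600 + -0.005559·26.7070 = 0.2535  (Xerox)
Σw_i=1.0000  μᵀw=0.1360
σ²=wᵀΣw=λ₁·μ_p+λ₂ = 0.163393·0.136 + -0.005559 = 0.016662 ≈ 0.0167

-0.1267


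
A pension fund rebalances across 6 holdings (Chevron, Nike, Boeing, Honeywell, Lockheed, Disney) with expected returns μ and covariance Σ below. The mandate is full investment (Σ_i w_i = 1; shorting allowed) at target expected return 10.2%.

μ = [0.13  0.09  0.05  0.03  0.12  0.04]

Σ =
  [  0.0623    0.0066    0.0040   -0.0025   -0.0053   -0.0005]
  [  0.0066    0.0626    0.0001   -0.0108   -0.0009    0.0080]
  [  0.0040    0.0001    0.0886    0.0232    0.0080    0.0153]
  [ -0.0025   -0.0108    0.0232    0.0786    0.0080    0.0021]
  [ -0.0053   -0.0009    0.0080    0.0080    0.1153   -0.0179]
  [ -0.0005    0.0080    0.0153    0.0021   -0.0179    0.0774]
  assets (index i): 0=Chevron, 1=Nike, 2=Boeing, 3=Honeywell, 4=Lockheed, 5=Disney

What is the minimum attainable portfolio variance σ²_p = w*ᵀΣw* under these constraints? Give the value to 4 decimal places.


0.0183

g=Σ⁻¹μ = [2.0730  1.2294  0.1350  0.4368  1.2059  0.6435]
h=Σ⁻¹𝟙 = [15.6834  15.0281  4.1169  12.6820  10.3167  12.6959]
a=μᵀg=0.570437  b=𝟙ᵀg=5.723523  c=𝟙ᵀh=70.523084  D=ac−b²=7.470233
λ₁=(c·0.102−b)/D = (70.523084·0.102−5.723523)/7.470233 = 0.196759
λ₂=(a−b·0.102)/D = (0.570437−5.723523·0.102)/7.470233 = -0.001789
w* = 0.196759·g + -0.001789·h:
  w_0 = 0.196759·2.0730 + -0.001789·15.6834 = 0.3798  (Chevron)
  w_1 = 0.196759·1.2294 + -0.001789·15.0281 = 0.2150  (Nike)
  w_2 = 0.196759·0.1350 + -0.001789·4.1169 = 0.0192  (Boeing)
  w_3 = 0.196759·0.4368 + -0.001789·12.6820 = 0.0633  (Honeywell)
  w_4 = 0.196759·1.2059 + -0.001789·10.3167 = 0.2188  (Lockheed)
  w_5 = 0.196759·0.6435 + -0.001789·12.6959 = 0.1039  (Disney)
Σw_i=1.0000  μᵀw=0.1020
σ²=wᵀΣw=λ₁·μ_p+λ₂ = 0.196759·0.102 + -0.001789 = 0.018281 ≈ 0.0183


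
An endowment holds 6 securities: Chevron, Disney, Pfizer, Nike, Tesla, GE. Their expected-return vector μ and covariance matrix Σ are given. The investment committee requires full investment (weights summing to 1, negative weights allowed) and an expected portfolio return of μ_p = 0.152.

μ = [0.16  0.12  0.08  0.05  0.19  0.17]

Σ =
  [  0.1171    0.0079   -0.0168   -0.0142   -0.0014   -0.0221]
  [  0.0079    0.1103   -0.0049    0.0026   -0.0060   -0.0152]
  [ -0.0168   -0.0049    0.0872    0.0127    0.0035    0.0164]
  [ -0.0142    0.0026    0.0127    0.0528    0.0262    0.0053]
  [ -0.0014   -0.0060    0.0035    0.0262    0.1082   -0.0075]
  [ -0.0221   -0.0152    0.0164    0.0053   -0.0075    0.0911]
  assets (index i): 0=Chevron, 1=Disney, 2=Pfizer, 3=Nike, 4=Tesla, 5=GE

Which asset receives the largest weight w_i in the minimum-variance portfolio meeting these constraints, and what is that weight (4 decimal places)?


g=Σ⁻¹μ = [1.8877  1.4587  0.8052  -0.0810  2.0347  2.5947]
h=Σ⁻¹𝟙 = [13.7537  10.4762  9.6117  14.8995  7.0559  14.0452]
a=μᵀg=1.365124  b=𝟙ᵀg=8.699946  c=𝟙ᵀh=69.842157  D=ac−b²=19.654131
λ₁=(c·0.152−b)/D = (69.842157·0.152−8.699946)/19.654131 = 0.097489
λ₂=(a−b·0.152)/D = (1.365124−8.699946·0.152)/19.654131 = 0.002174
w* = 0.097489·g + 0.002174·h:
  w_0 = 0.097489·1.8877 + 0.002174·13.7537 = 0.2139  (Chevron)
  w_1 = 0.097489·1.4587 + 0.002174·10.4762 = 0.1650  (Disney)
  w_2 = 0.097489·0.8052 + 0.002174·9.6117 = 0.0994  (Pfizer)
  w_3 = 0.097489·-0.0810 + 0.002174·14.8995 = 0.0245  (Nike)
  w_4 = 0.097489·2.0347 + 0.002174·7.0559 = 0.2137  (Tesla)
  w_5 = 0.097489·2.5947 + 0.002174·14.0452 = 0.2835  (GE)
Σw_i=1.0000  μᵀw=0.1520
σ²=wᵀΣw=λ₁·μ_p+λ₂ = 0.097489·0.152 + 0.002174 = 0.016993 ≈ 0.0170

GE (0.2835)


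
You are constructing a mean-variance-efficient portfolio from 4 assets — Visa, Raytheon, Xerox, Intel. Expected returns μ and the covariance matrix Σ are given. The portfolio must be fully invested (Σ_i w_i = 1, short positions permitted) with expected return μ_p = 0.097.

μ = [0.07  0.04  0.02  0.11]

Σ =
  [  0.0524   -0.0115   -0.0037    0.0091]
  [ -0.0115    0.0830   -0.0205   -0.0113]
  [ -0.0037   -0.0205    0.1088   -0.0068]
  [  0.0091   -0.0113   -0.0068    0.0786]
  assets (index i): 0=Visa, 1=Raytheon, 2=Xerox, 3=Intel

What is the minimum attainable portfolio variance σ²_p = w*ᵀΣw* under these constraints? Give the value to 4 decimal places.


p=Σ⁻¹μ = [1.3398  0.9869  0.5047  1.4299]
q=Σ⁻¹𝟙 = [22.1713  20.7255  14.7510  14.4115]
a=μᵀp=0.300646  b=𝟙ᵀp=4.261298  c=𝟙ᵀq=72.059276  D=ac−b²=3.505654
λ₁=(c·0.097−b)/D = (72.059276·0.097−4.261298)/3.505654 = 0.778300
λ₂=(a−b·0.097)/D = (0.300646−4.261298·0.097)/3.505654 = -0.032148
w* = 0.778300·p + -0.032148·q:
  w_0 = 0.778300·1.3398 + -0.032148·22.1713 = 0.3300  (Visa)
  w_1 = 0.778300·0.9869 + -0.032148·20.7255 = 0.1018  (Raytheon)
  w_2 = 0.778300·0.5047 + -0.032148·14.7510 = -0.0814  (Xerox)
  w_3 = 0.778300·1.4299 + -0.032148·14.4115 = 0.6496  (Intel)
Σw_i=1.0000  μᵀw=0.0970
σ²=wᵀΣw=λ₁·μ_p+λ₂ = 0.778300·0.097 + -0.032148 = 0.043347 ≈ 0.0433

0.0433
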